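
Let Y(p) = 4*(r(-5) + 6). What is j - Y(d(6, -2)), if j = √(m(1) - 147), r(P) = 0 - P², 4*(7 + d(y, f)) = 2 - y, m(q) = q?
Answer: 76 + I*√146 ≈ 76.0 + 12.083*I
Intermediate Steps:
d(y, f) = -13/2 - y/4 (d(y, f) = -7 + (2 - y)/4 = -7 + (½ - y/4) = -13/2 - y/4)
r(P) = -P²
Y(p) = -76 (Y(p) = 4*(-1*(-5)² + 6) = 4*(-1*25 + 6) = 4*(-25 + 6) = 4*(-19) = -76)
j = I*√146 (j = √(1 - 147) = √(-146) = I*√146 ≈ 12.083*I)
j - Y(d(6, -2)) = I*√146 - 1*(-76) = I*√146 + 76 = 76 + I*√146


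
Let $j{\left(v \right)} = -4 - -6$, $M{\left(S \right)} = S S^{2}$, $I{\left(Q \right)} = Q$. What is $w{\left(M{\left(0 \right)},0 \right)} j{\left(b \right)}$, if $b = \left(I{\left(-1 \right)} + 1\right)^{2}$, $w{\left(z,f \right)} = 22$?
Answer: $44$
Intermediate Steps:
$M{\left(S \right)} = S^{3}$
$b = 0$ ($b = \left(-1 + 1\right)^{2} = 0^{2} = 0$)
$j{\left(v \right)} = 2$ ($j{\left(v \right)} = -4 + 6 = 2$)
$w{\left(M{\left(0 \right)},0 \right)} j{\left(b \right)} = 22 \cdot 2 = 44$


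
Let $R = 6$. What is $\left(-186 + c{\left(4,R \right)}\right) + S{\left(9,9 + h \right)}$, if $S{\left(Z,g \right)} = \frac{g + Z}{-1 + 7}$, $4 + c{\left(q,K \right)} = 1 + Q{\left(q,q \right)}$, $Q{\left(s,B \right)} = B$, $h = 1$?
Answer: $- \frac{1091}{6} \approx -181.83$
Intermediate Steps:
$c{\left(q,K \right)} = -3 + q$ ($c{\left(q,K \right)} = -4 + \left(1 + q\right) = -3 + q$)
$S{\left(Z,g \right)} = \frac{Z}{6} + \frac{g}{6}$ ($S{\left(Z,g \right)} = \frac{Z + g}{6} = \left(Z + g\right) \frac{1}{6} = \frac{Z}{6} + \frac{g}{6}$)
$\left(-186 + c{\left(4,R \right)}\right) + S{\left(9,9 + h \right)} = \left(-186 + \left(-3 + 4\right)\right) + \left(\frac{1}{6} \cdot 9 + \frac{9 + 1}{6}\right) = \left(-186 + 1\right) + \left(\frac{3}{2} + \frac{1}{6} \cdot 10\right) = -185 + \left(\frac{3}{2} + \frac{5}{3}\right) = -185 + \frac{19}{6} = - \frac{1091}{6}$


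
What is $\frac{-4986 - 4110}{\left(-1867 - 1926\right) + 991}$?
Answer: $\frac{1516}{467} \approx 3.2463$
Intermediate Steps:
$\frac{-4986 - 4110}{\left(-1867 - 1926\right) + 991} = - \frac{9096}{-3793 + 991} = - \frac{9096}{-2802} = \left(-9096\right) \left(- \frac{1}{2802}\right) = \frac{1516}{467}$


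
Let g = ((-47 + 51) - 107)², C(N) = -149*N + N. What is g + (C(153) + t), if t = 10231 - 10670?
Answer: -12474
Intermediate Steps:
t = -439
C(N) = -148*N
g = 10609 (g = (4 - 107)² = (-103)² = 10609)
g + (C(153) + t) = 10609 + (-148*153 - 439) = 10609 + (-22644 - 439) = 10609 - 23083 = -12474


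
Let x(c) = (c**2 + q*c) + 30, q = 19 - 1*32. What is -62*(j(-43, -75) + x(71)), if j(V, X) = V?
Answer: -254510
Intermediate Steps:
q = -13 (q = 19 - 32 = -13)
x(c) = 30 + c**2 - 13*c (x(c) = (c**2 - 13*c) + 30 = 30 + c**2 - 13*c)
-62*(j(-43, -75) + x(71)) = -62*(-43 + (30 + 71**2 - 13*71)) = -62*(-43 + (30 + 5041 - 923)) = -62*(-43 + 4148) = -62*4105 = -254510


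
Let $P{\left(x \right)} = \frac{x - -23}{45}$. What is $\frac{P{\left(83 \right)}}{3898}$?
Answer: $\frac{53}{87705} \approx 0.0006043$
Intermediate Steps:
$P{\left(x \right)} = \frac{23}{45} + \frac{x}{45}$ ($P{\left(x \right)} = \left(x + 23\right) \frac{1}{45} = \left(23 + x\right) \frac{1}{45} = \frac{23}{45} + \frac{x}{45}$)
$\frac{P{\left(83 \right)}}{3898} = \frac{\frac{23}{45} + \frac{1}{45} \cdot 83}{3898} = \left(\frac{23}{45} + \frac{83}{45}\right) \frac{1}{3898} = \frac{106}{45} \cdot \frac{1}{3898} = \frac{53}{87705}$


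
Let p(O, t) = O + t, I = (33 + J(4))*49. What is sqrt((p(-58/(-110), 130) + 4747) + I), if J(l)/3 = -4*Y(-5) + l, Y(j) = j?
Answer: sqrt(30318145)/55 ≈ 100.11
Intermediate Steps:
J(l) = 60 + 3*l (J(l) = 3*(-4*(-5) + l) = 3*(20 + l) = 60 + 3*l)
I = 5145 (I = (33 + (60 + 3*4))*49 = (33 + (60 + 12))*49 = (33 + 72)*49 = 105*49 = 5145)
sqrt((p(-58/(-110), 130) + 4747) + I) = sqrt(((-58/(-110) + 130) + 4747) + 5145) = sqrt(((-58*(-1/110) + 130) + 4747) + 5145) = sqrt(((29/55 + 130) + 4747) + 5145) = sqrt((7179/55 + 4747) + 5145) = sqrt(268264/55 + 5145) = sqrt(551239/55) = sqrt(30318145)/55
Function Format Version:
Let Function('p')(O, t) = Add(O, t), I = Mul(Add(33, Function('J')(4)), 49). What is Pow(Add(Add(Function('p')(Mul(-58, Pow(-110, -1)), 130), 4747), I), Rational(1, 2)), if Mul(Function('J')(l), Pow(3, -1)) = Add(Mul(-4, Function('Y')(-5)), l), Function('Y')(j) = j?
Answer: Mul(Rational(1, 55), Pow(30318145, Rational(1, 2))) ≈ 100.11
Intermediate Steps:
Function('J')(l) = Add(60, Mul(3, l)) (Function('J')(l) = Mul(3, Add(Mul(-4, -5), l)) = Mul(3, Add(20, l)) = Add(60, Mul(3, l)))
I = 5145 (I = Mul(Add(33, Add(60, Mul(3, 4))), 49) = Mul(Add(33, Add(60, 12)), 49) = Mul(Add(33, 72), 49) = Mul(105, 49) = 5145)
Pow(Add(Add(Function('p')(Mul(-58, Pow(-110, -1)), 130), 4747), I), Rational(1, 2)) = Pow(Add(Add(Add(Mul(-58, Pow(-110, -1)), 130), 4747), 5145), Rational(1, 2)) = Pow(Add(Add(Add(Mul(-58, Rational(-1, 110)), 130), 4747), 5145), Rational(1, 2)) = Pow(Add(Add(Add(Rational(29, 55), 130), 4747), 5145), Rational(1, 2)) = Pow(Add(Add(Rational(7179, 55), 4747), 5145), Rational(1, 2)) = Pow(Add(Rational(268264, 55), 5145), Rational(1, 2)) = Pow(Rational(551239, 55), Rational(1, 2)) = Mul(Rational(1, 55), Pow(30318145, Rational(1, 2)))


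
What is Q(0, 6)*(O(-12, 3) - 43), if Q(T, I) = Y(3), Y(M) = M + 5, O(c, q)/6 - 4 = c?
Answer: -728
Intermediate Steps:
O(c, q) = 24 + 6*c
Y(M) = 5 + M
Q(T, I) = 8 (Q(T, I) = 5 + 3 = 8)
Q(0, 6)*(O(-12, 3) - 43) = 8*((24 + 6*(-12)) - 43) = 8*((24 - 72) - 43) = 8*(-48 - 43) = 8*(-91) = -728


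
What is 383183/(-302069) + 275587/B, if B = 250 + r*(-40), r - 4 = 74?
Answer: -84346024713/866938030 ≈ -97.292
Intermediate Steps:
r = 78 (r = 4 + 74 = 78)
B = -2870 (B = 250 + 78*(-40) = 250 - 3120 = -2870)
383183/(-302069) + 275587/B = 383183/(-302069) + 275587/(-2870) = 383183*(-1/302069) + 275587*(-1/2870) = -383183/302069 - 275587/2870 = -84346024713/866938030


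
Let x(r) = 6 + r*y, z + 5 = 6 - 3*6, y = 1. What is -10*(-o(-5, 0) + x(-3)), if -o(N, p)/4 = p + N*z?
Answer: -3430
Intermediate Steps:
z = -17 (z = -5 + (6 - 3*6) = -5 + (6 - 18) = -5 - 12 = -17)
o(N, p) = -4*p + 68*N (o(N, p) = -4*(p + N*(-17)) = -4*(p - 17*N) = -4*p + 68*N)
x(r) = 6 + r (x(r) = 6 + r*1 = 6 + r)
-10*(-o(-5, 0) + x(-3)) = -10*(-(-4*0 + 68*(-5)) + (6 - 3)) = -10*(-(0 - 340) + 3) = -10*(-1*(-340) + 3) = -10*(340 + 3) = -10*343 = -3430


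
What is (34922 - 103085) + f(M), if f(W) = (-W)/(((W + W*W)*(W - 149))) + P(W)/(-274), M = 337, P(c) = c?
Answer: -593405612365/8705528 ≈ -68164.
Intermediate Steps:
f(W) = -W/274 - W/((-149 + W)*(W + W²)) (f(W) = (-W)/(((W + W*W)*(W - 149))) + W/(-274) = (-W)/(((W + W²)*(-149 + W))) + W*(-1/274) = (-W)/(((-149 + W)*(W + W²))) - W/274 = (-W)*(1/((-149 + W)*(W + W²))) - W/274 = -W/((-149 + W)*(W + W²)) - W/274 = -W/274 - W/((-149 + W)*(W + W²)))
(34922 - 103085) + f(M) = (34922 - 103085) + (274 + 337³ - 149*337 - 148*337²)/(274*(149 - 1*337² + 148*337)) = -68163 + (274 + 38272753 - 50213 - 148*113569)/(274*(149 - 1*113569 + 49876)) = -68163 + (274 + 38272753 - 50213 - 16808212)/(274*(149 - 113569 + 49876)) = -68163 + (1/274)*21414602/(-63544) = -68163 + (1/274)*(-1/63544)*21414602 = -68163 - 10707301/8705528 = -593405612365/8705528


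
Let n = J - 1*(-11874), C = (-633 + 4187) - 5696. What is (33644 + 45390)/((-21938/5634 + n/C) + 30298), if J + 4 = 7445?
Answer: 52988029164/20304516691 ≈ 2.6097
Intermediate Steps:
J = 7441 (J = -4 + 7445 = 7441)
C = -2142 (C = 3554 - 5696 = -2142)
n = 19315 (n = 7441 - 1*(-11874) = 7441 + 11874 = 19315)
(33644 + 45390)/((-21938/5634 + n/C) + 30298) = (33644 + 45390)/((-21938/5634 + 19315/(-2142)) + 30298) = 79034/((-21938*1/5634 + 19315*(-1/2142)) + 30298) = 79034/((-10969/2817 - 19315/2142) + 30298) = 79034/(-8656217/670446 + 30298) = 79034/(20304516691/670446) = 79034*(670446/20304516691) = 52988029164/20304516691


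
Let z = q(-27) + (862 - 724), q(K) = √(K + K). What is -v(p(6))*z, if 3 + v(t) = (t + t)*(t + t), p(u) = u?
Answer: -19458 - 423*I*√6 ≈ -19458.0 - 1036.1*I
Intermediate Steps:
v(t) = -3 + 4*t² (v(t) = -3 + (t + t)*(t + t) = -3 + (2*t)*(2*t) = -3 + 4*t²)
q(K) = √2*√K (q(K) = √(2*K) = √2*√K)
z = 138 + 3*I*√6 (z = √2*√(-27) + (862 - 724) = √2*(3*I*√3) + 138 = 3*I*√6 + 138 = 138 + 3*I*√6 ≈ 138.0 + 7.3485*I)
-v(p(6))*z = -(-3 + 4*6²)*(138 + 3*I*√6) = -(-3 + 4*36)*(138 + 3*I*√6) = -(-3 + 144)*(138 + 3*I*√6) = -141*(138 + 3*I*√6) = -(19458 + 423*I*√6) = -19458 - 423*I*√6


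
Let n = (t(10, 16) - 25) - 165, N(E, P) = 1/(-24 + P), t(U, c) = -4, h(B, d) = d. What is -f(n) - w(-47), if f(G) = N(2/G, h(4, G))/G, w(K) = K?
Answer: 1987723/42292 ≈ 47.000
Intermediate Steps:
n = -194 (n = (-4 - 25) - 165 = -29 - 165 = -194)
f(G) = 1/(G*(-24 + G)) (f(G) = 1/((-24 + G)*G) = 1/(G*(-24 + G)))
-f(n) - w(-47) = -1/((-194)*(-24 - 194)) - 1*(-47) = -(-1)/(194*(-218)) + 47 = -(-1)*(-1)/(194*218) + 47 = -1*1/42292 + 47 = -1/42292 + 47 = 1987723/42292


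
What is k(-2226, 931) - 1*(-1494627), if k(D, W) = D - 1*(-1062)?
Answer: 1493463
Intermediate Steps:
k(D, W) = 1062 + D (k(D, W) = D + 1062 = 1062 + D)
k(-2226, 931) - 1*(-1494627) = (1062 - 2226) - 1*(-1494627) = -1164 + 1494627 = 1493463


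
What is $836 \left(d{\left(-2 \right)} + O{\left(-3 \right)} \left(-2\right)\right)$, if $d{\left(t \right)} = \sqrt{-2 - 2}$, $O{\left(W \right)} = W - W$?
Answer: $1672 i \approx 1672.0 i$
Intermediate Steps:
$O{\left(W \right)} = 0$
$d{\left(t \right)} = 2 i$ ($d{\left(t \right)} = \sqrt{-4} = 2 i$)
$836 \left(d{\left(-2 \right)} + O{\left(-3 \right)} \left(-2\right)\right) = 836 \left(2 i + 0 \left(-2\right)\right) = 836 \left(2 i + 0\right) = 836 \cdot 2 i = 1672 i$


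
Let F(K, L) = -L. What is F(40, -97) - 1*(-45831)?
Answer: 45928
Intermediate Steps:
F(40, -97) - 1*(-45831) = -1*(-97) - 1*(-45831) = 97 + 45831 = 45928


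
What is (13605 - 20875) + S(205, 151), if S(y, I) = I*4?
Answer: -6666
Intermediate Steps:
S(y, I) = 4*I
(13605 - 20875) + S(205, 151) = (13605 - 20875) + 4*151 = -7270 + 604 = -6666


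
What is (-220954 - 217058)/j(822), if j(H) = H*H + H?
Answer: -73002/112751 ≈ -0.64746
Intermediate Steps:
j(H) = H + H² (j(H) = H² + H = H + H²)
(-220954 - 217058)/j(822) = (-220954 - 217058)/((822*(1 + 822))) = -438012/(822*823) = -438012/676506 = -438012*1/676506 = -73002/112751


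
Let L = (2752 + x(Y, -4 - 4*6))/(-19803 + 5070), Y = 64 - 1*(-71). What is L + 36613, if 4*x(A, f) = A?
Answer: 2157666173/58932 ≈ 36613.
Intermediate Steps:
Y = 135 (Y = 64 + 71 = 135)
x(A, f) = A/4
L = -11143/58932 (L = (2752 + (¼)*135)/(-19803 + 5070) = (2752 + 135/4)/(-14733) = (11143/4)*(-1/14733) = -11143/58932 ≈ -0.18908)
L + 36613 = -11143/58932 + 36613 = 2157666173/58932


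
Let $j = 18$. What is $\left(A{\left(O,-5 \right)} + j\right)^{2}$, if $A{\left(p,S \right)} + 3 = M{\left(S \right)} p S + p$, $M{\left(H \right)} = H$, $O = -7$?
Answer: $27889$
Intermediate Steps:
$A{\left(p,S \right)} = -3 + p + p S^{2}$ ($A{\left(p,S \right)} = -3 + \left(S p S + p\right) = -3 + \left(p S^{2} + p\right) = -3 + \left(p + p S^{2}\right) = -3 + p + p S^{2}$)
$\left(A{\left(O,-5 \right)} + j\right)^{2} = \left(\left(-3 - 7 - 7 \left(-5\right)^{2}\right) + 18\right)^{2} = \left(\left(-3 - 7 - 175\right) + 18\right)^{2} = \left(-185 + 18\right)^{2} = \left(-167\right)^{2} = 27889$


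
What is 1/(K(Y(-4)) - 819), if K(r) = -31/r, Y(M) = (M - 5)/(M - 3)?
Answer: -9/7588 ≈ -0.0011861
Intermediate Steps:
Y(M) = (-5 + M)/(-3 + M)
1/(K(Y(-4)) - 819) = 1/(-31*(-3 - 4)/(-5 - 4) - 819) = 1/(-31/(-9/(-7)) - 819) = 1/(-31/((-⅐*(-9))) - 819) = 1/(-31/9/7 - 819) = 1/(-31*7/9 - 819) = 1/(-217/9 - 819) = 1/(-7588/9) = -9/7588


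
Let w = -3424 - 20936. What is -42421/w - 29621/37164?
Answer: 1249951/1323560 ≈ 0.94439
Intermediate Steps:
w = -24360
-42421/w - 29621/37164 = -42421/(-24360) - 29621/37164 = -42421*(-1/24360) - 29621*1/37164 = 42421/24360 - 1559/1956 = 1249951/1323560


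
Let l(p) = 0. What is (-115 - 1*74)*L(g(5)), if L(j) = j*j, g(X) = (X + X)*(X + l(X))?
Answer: -472500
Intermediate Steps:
g(X) = 2*X**2 (g(X) = (X + X)*(X + 0) = (2*X)*X = 2*X**2)
L(j) = j**2
(-115 - 1*74)*L(g(5)) = (-115 - 1*74)*(2*5**2)**2 = (-115 - 74)*(2*25)**2 = -189*50**2 = -189*2500 = -472500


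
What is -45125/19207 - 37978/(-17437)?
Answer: -57401179/334912459 ≈ -0.17139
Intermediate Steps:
-45125/19207 - 37978/(-17437) = -45125*1/19207 - 37978*(-1/17437) = -45125/19207 + 37978/17437 = -57401179/334912459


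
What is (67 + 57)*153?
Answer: 18972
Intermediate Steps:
(67 + 57)*153 = 124*153 = 18972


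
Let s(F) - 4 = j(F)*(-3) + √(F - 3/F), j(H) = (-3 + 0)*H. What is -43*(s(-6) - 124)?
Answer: 7482 - 43*I*√22/2 ≈ 7482.0 - 100.84*I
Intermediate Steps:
j(H) = -3*H
s(F) = 4 + √(F - 3/F) + 9*F (s(F) = 4 + (-3*F*(-3) + √(F - 3/F)) = 4 + (9*F + √(F - 3/F)) = 4 + (√(F - 3/F) + 9*F) = 4 + √(F - 3/F) + 9*F)
-43*(s(-6) - 124) = -43*((4 + √(-6 - 3/(-6)) + 9*(-6)) - 124) = -43*((4 + √(-6 - 3*(-⅙)) - 54) - 124) = -43*((4 + √(-6 + ½) - 54) - 124) = -43*((4 + √(-11/2) - 54) - 124) = -43*((4 + I*√22/2 - 54) - 124) = -43*((-50 + I*√22/2) - 124) = -43*(-174 + I*√22/2) = 7482 - 43*I*√22/2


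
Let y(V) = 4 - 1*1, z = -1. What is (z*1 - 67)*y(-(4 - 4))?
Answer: -204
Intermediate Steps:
y(V) = 3 (y(V) = 4 - 1 = 3)
(z*1 - 67)*y(-(4 - 4)) = (-1*1 - 67)*3 = (-1 - 67)*3 = -68*3 = -204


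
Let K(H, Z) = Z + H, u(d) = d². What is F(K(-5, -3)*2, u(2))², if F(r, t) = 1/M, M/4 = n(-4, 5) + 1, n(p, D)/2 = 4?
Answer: 1/1296 ≈ 0.00077160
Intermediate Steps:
n(p, D) = 8 (n(p, D) = 2*4 = 8)
M = 36 (M = 4*(8 + 1) = 4*9 = 36)
K(H, Z) = H + Z
F(r, t) = 1/36
F(K(-5, -3)*2, u(2))² = (1/36)² = 1/1296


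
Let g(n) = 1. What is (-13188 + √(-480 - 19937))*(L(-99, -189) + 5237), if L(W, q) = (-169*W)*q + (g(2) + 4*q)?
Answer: 41643444276 - 3157677*I*√20417 ≈ 4.1643e+10 - 4.5119e+8*I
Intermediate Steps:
L(W, q) = 1 + 4*q - 169*W*q (L(W, q) = (-169*W)*q + (1 + 4*q) = -169*W*q + (1 + 4*q) = 1 + 4*q - 169*W*q)
(-13188 + √(-480 - 19937))*(L(-99, -189) + 5237) = (-13188 + √(-480 - 19937))*((1 + 4*(-189) - 169*(-99)*(-189)) + 5237) = (-13188 + √(-20417))*((1 - 756 - 3162159) + 5237) = (-13188 + I*√20417)*(-3162914 + 5237) = (-13188 + I*√20417)*(-3157677) = 41643444276 - 3157677*I*√20417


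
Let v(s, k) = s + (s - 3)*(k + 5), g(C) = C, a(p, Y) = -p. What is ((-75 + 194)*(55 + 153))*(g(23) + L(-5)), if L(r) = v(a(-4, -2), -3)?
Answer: 717808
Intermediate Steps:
v(s, k) = s + (-3 + s)*(5 + k)
L(r) = 6 (L(r) = -15 - 3*(-3) + 6*(-1*(-4)) - (-3)*(-4) = -15 + 9 + 6*4 - 3*4 = -15 + 9 + 24 - 12 = 6)
((-75 + 194)*(55 + 153))*(g(23) + L(-5)) = ((-75 + 194)*(55 + 153))*(23 + 6) = (119*208)*29 = 24752*29 = 717808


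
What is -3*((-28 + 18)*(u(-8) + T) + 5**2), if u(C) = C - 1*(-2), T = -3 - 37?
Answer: -1455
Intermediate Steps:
T = -40
u(C) = 2 + C (u(C) = C + 2 = 2 + C)
-3*((-28 + 18)*(u(-8) + T) + 5**2) = -3*((-28 + 18)*((2 - 8) - 40) + 5**2) = -3*(-10*(-6 - 40) + 25) = -3*(-10*(-46) + 25) = -3*(460 + 25) = -3*485 = -1455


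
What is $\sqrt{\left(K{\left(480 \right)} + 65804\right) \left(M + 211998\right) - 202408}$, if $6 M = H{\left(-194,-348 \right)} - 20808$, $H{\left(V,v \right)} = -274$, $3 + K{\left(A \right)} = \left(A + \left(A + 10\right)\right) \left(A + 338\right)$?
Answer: $\frac{\sqrt{1612280289027}}{3} \approx 4.2325 \cdot 10^{5}$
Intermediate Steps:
$K{\left(A \right)} = -3 + \left(10 + 2 A\right) \left(338 + A\right)$ ($K{\left(A \right)} = -3 + \left(A + \left(A + 10\right)\right) \left(A + 338\right) = -3 + \left(A + \left(10 + A\right)\right) \left(338 + A\right) = -3 + \left(10 + 2 A\right) \left(338 + A\right)$)
$M = - \frac{10541}{3}$ ($M = \frac{-274 - 20808}{6} = \frac{1}{6} \left(-21082\right) = - \frac{10541}{3} \approx -3513.7$)
$\sqrt{\left(K{\left(480 \right)} + 65804\right) \left(M + 211998\right) - 202408} = \sqrt{\left(\left(3377 + 2 \cdot 480^{2} + 686 \cdot 480\right) + 65804\right) \left(- \frac{10541}{3} + 211998\right) - 202408} = \sqrt{\left(\left(3377 + 2 \cdot 230400 + 329280\right) + 65804\right) \frac{625453}{3} - 202408} = \sqrt{\left(\left(3377 + 460800 + 329280\right) + 65804\right) \frac{625453}{3} - 202408} = \sqrt{\left(793457 + 65804\right) \frac{625453}{3} - 202408} = \sqrt{859261 \cdot \frac{625453}{3} - 202408} = \sqrt{\frac{537427370233}{3} - 202408} = \sqrt{\frac{537426763009}{3}} = \frac{\sqrt{1612280289027}}{3}$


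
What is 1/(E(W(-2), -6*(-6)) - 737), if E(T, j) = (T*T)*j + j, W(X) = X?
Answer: -1/557 ≈ -0.0017953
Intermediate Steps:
E(T, j) = j + j*T² (E(T, j) = T²*j + j = j*T² + j = j + j*T²)
1/(E(W(-2), -6*(-6)) - 737) = 1/((-6*(-6))*(1 + (-2)²) - 737) = 1/(36*(1 + 4) - 737) = 1/(36*5 - 737) = 1/(180 - 737) = 1/(-557) = -1/557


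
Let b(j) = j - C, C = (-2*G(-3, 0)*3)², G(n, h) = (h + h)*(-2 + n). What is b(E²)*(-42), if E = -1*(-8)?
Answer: -2688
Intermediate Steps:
G(n, h) = 2*h*(-2 + n) (G(n, h) = (2*h)*(-2 + n) = 2*h*(-2 + n))
E = 8
C = 0 (C = (-4*0*(-2 - 3)*3)² = (-4*0*(-5)*3)² = (-2*0*3)² = (0*3)² = 0² = 0)
b(j) = j (b(j) = j - 1*0 = j + 0 = j)
b(E²)*(-42) = 8²*(-42) = 64*(-42) = -2688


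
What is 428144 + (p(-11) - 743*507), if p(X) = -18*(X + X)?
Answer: 51839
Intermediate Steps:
p(X) = -36*X
428144 + (p(-11) - 743*507) = 428144 + (-36*(-11) - 743*507) = 428144 + (396 - 376701) = 428144 - 376305 = 51839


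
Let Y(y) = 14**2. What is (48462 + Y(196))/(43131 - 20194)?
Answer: 48658/22937 ≈ 2.1214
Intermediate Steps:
Y(y) = 196
(48462 + Y(196))/(43131 - 20194) = (48462 + 196)/(43131 - 20194) = 48658/22937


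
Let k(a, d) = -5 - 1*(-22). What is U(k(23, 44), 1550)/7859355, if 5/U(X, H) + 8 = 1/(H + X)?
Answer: -1567/19703402985 ≈ -7.9529e-8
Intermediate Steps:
k(a, d) = 17 (k(a, d) = -5 + 22 = 17)
U(X, H) = 5/(-8 + 1/(H + X))
U(k(23, 44), 1550)/7859355 = (5*(-1*1550 - 1*17)/(-1 + 8*1550 + 8*17))/7859355 = (5*(-1550 - 17)/(-1 + 12400 + 136))*(1/7859355) = (5*(-1567)/12535)*(1/7859355) = (5*(1/12535)*(-1567))*(1/7859355) = -1567/2507*1/7859355 = -1567/19703402985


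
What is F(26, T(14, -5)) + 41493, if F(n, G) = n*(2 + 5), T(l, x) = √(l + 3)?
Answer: 41675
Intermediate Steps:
T(l, x) = √(3 + l)
F(n, G) = 7*n (F(n, G) = n*7 = 7*n)
F(26, T(14, -5)) + 41493 = 7*26 + 41493 = 182 + 41493 = 41675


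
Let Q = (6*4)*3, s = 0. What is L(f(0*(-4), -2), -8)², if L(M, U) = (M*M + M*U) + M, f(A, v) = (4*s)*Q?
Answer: 0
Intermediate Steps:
Q = 72 (Q = 24*3 = 72)
f(A, v) = 0 (f(A, v) = (4*0)*72 = 0*72 = 0)
L(M, U) = M + M² + M*U (L(M, U) = (M² + M*U) + M = M + M² + M*U)
L(f(0*(-4), -2), -8)² = (0*(1 + 0 - 8))² = (0*(-7))² = 0² = 0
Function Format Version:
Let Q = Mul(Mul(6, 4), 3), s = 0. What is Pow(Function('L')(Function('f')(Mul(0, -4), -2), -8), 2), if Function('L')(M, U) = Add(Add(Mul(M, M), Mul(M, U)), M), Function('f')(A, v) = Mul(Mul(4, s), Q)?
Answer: 0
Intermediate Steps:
Q = 72 (Q = Mul(24, 3) = 72)
Function('f')(A, v) = 0 (Function('f')(A, v) = Mul(Mul(4, 0), 72) = Mul(0, 72) = 0)
Function('L')(M, U) = Add(M, Pow(M, 2), Mul(M, U)) (Function('L')(M, U) = Add(Add(Pow(M, 2), Mul(M, U)), M) = Add(M, Pow(M, 2), Mul(M, U)))
Pow(Function('L')(Function('f')(Mul(0, -4), -2), -8), 2) = Pow(Mul(0, Add(1, 0, -8)), 2) = Pow(Mul(0, -7), 2) = Pow(0, 2) = 0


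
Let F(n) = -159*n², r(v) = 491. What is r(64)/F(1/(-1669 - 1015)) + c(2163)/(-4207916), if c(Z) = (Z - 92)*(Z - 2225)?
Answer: -7441895726657609/334529322 ≈ -2.2246e+7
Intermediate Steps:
c(Z) = (-2225 + Z)*(-92 + Z) (c(Z) = (-92 + Z)*(-2225 + Z) = (-2225 + Z)*(-92 + Z))
r(64)/F(1/(-1669 - 1015)) + c(2163)/(-4207916) = 491/((-159/(-1669 - 1015)²)) + (204700 + 2163² - 2317*2163)/(-4207916) = 491/((-159*(1/(-2684))²)) + (204700 + 4678569 - 5011671)*(-1/4207916) = 491/((-159*(-1/2684)²)) - 128402*(-1/4207916) = 491/((-159*1/7203856)) + 64201/2103958 = 491/(-159/7203856) + 64201/2103958 = 491*(-7203856/159) + 64201/2103958 = -3537093296/159 + 64201/2103958 = -7441895726657609/334529322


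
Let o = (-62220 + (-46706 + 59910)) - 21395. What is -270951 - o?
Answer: -200540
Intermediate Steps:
o = -70411 (o = (-62220 + 13204) - 21395 = -49016 - 21395 = -70411)
-270951 - o = -270951 - 1*(-70411) = -270951 + 70411 = -200540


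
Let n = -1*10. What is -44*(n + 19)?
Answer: -396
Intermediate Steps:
n = -10
-44*(n + 19) = -44*(-10 + 19) = -44*9 = -396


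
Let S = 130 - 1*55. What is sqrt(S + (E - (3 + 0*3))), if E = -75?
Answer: I*sqrt(3) ≈ 1.732*I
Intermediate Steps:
S = 75 (S = 130 - 55 = 75)
sqrt(S + (E - (3 + 0*3))) = sqrt(75 + (-75 - (3 + 0*3))) = sqrt(75 + (-75 - (3 + 0))) = sqrt(75 + (-75 - 1*3)) = sqrt(75 + (-75 - 3)) = sqrt(75 - 78) = sqrt(-3) = I*sqrt(3)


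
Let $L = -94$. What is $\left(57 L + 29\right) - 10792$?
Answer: $-16121$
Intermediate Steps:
$\left(57 L + 29\right) - 10792 = \left(57 \left(-94\right) + 29\right) - 10792 = \left(-5358 + 29\right) - 10792 = -5329 - 10792 = -16121$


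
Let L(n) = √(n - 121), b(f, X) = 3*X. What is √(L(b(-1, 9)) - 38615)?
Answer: √(-38615 + I*√94) ≈ 0.025 + 196.51*I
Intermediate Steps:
L(n) = √(-121 + n)
√(L(b(-1, 9)) - 38615) = √(√(-121 + 3*9) - 38615) = √(√(-121 + 27) - 38615) = √(√(-94) - 38615) = √(I*√94 - 38615) = √(-38615 + I*√94)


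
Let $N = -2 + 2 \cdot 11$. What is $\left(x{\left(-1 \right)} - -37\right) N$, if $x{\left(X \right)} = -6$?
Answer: $620$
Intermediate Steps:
$N = 20$ ($N = -2 + 22 = 20$)
$\left(x{\left(-1 \right)} - -37\right) N = \left(-6 - -37\right) 20 = \left(-6 + 37\right) 20 = 31 \cdot 20 = 620$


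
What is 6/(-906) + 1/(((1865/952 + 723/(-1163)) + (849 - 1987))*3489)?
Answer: -3775600519/570093971817 ≈ -0.0066228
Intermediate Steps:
6/(-906) + 1/(((1865/952 + 723/(-1163)) + (849 - 1987))*3489) = 6*(-1/906) + (1/3489)/((1865*(1/952) + 723*(-1/1163)) - 1138) = -1/151 + (1/3489)/((1865/952 - 723/1163) - 1138) = -1/151 + (1/3489)/(1480699/1107176 - 1138) = -1/151 + (1/3489)/(-1258485589/1107176) = -1/151 - 1107176/1258485589*1/3489 = -1/151 - 952/3775456767 = -3775600519/570093971817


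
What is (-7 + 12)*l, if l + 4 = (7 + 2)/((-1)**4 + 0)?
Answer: 25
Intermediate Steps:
l = 5 (l = -4 + (7 + 2)/((-1)**4 + 0) = -4 + 9/(1 + 0) = -4 + 9/1 = -4 + 9*1 = -4 + 9 = 5)
(-7 + 12)*l = (-7 + 12)*5 = 5*5 = 25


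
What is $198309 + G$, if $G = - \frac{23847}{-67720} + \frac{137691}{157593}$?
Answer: $\frac{705468662601477}{3557399320} \approx 1.9831 \cdot 10^{5}$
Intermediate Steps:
$G = \frac{4360851597}{3557399320}$ ($G = \left(-23847\right) \left(- \frac{1}{67720}\right) + 137691 \cdot \frac{1}{157593} = \frac{23847}{67720} + \frac{45897}{52531} = \frac{4360851597}{3557399320} \approx 1.2259$)
$198309 + G = 198309 + \frac{4360851597}{3557399320} = \frac{705468662601477}{3557399320}$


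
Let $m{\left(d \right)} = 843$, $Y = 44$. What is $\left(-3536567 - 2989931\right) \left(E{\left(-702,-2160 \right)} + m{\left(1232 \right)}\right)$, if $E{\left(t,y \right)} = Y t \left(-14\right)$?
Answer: $-2827768420950$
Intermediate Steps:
$E{\left(t,y \right)} = - 616 t$ ($E{\left(t,y \right)} = 44 t \left(-14\right) = - 616 t$)
$\left(-3536567 - 2989931\right) \left(E{\left(-702,-2160 \right)} + m{\left(1232 \right)}\right) = \left(-3536567 - 2989931\right) \left(\left(-616\right) \left(-702\right) + 843\right) = - 6526498 \left(432432 + 843\right) = \left(-6526498\right) 433275 = -2827768420950$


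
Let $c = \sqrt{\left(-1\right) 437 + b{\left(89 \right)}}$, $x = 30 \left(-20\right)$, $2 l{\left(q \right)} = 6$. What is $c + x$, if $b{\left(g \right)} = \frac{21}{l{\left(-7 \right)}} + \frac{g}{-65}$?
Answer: $-600 + \frac{i \sqrt{1822535}}{65} \approx -600.0 + 20.769 i$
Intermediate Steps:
$l{\left(q \right)} = 3$ ($l{\left(q \right)} = \frac{1}{2} \cdot 6 = 3$)
$x = -600$
$b{\left(g \right)} = 7 - \frac{g}{65}$ ($b{\left(g \right)} = \frac{21}{3} + \frac{g}{-65} = 21 \cdot \frac{1}{3} + g \left(- \frac{1}{65}\right) = 7 - \frac{g}{65}$)
$c = \frac{i \sqrt{1822535}}{65}$ ($c = \sqrt{\left(-1\right) 437 + \left(7 - \frac{89}{65}\right)} = \sqrt{-437 + \left(7 - \frac{89}{65}\right)} = \sqrt{-437 + \frac{366}{65}} = \sqrt{- \frac{28039}{65}} = \frac{i \sqrt{1822535}}{65} \approx 20.769 i$)
$c + x = \frac{i \sqrt{1822535}}{65} - 600 = -600 + \frac{i \sqrt{1822535}}{65}$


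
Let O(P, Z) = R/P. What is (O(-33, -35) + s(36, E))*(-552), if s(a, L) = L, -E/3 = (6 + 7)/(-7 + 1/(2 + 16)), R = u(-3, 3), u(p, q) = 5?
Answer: -4147544/1375 ≈ -3016.4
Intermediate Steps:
R = 5
E = 702/125 (E = -3*(6 + 7)/(-7 + 1/(2 + 16)) = -39/(-7 + 1/18) = -39/(-125/18) = -39*(-18)/125 = -3*(-234/125) = 702/125 ≈ 5.6160)
O(P, Z) = 5/P
(O(-33, -35) + s(36, E))*(-552) = (5/(-33) + 702/125)*(-552) = (5*(-1/33) + 702/125)*(-552) = (-5/33 + 702/125)*(-552) = (22541/4125)*(-552) = -4147544/1375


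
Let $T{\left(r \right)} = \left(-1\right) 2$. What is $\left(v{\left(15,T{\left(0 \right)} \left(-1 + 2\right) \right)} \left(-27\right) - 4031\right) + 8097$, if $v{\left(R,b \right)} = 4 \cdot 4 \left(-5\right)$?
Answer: $6226$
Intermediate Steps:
$T{\left(r \right)} = -2$
$v{\left(R,b \right)} = -80$ ($v{\left(R,b \right)} = 16 \left(-5\right) = -80$)
$\left(v{\left(15,T{\left(0 \right)} \left(-1 + 2\right) \right)} \left(-27\right) - 4031\right) + 8097 = \left(\left(-80\right) \left(-27\right) - 4031\right) + 8097 = \left(2160 - 4031\right) + 8097 = -1871 + 8097 = 6226$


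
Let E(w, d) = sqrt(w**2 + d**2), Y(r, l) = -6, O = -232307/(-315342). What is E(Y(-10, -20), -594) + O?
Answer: 232307/315342 + 78*sqrt(58) ≈ 594.77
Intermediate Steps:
O = 232307/315342 (O = -232307*(-1/315342) = 232307/315342 ≈ 0.73668)
E(w, d) = sqrt(d**2 + w**2)
E(Y(-10, -20), -594) + O = sqrt((-594)**2 + (-6)**2) + 232307/315342 = sqrt(352836 + 36) + 232307/315342 = sqrt(352872) + 232307/315342 = 78*sqrt(58) + 232307/315342 = 232307/315342 + 78*sqrt(58)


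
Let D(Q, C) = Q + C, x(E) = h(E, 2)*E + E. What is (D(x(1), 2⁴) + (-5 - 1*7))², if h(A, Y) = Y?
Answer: 49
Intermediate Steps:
x(E) = 3*E (x(E) = 2*E + E = 3*E)
D(Q, C) = C + Q
(D(x(1), 2⁴) + (-5 - 1*7))² = ((2⁴ + 3*1) + (-5 - 1*7))² = ((16 + 3) + (-5 - 7))² = (19 - 12)² = 7² = 49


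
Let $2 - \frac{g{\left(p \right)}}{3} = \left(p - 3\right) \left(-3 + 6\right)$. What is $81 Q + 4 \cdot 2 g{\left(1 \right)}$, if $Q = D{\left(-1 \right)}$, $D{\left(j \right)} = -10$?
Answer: $-618$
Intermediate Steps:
$Q = -10$
$g{\left(p \right)} = 33 - 9 p$ ($g{\left(p \right)} = 6 - 3 \left(p - 3\right) \left(-3 + 6\right) = 6 - 3 \left(-3 + p\right) 3 = 6 - 3 \left(-9 + 3 p\right) = 6 - \left(-27 + 9 p\right) = 33 - 9 p$)
$81 Q + 4 \cdot 2 g{\left(1 \right)} = 81 \left(-10\right) + 4 \cdot 2 \left(33 - 9\right) = -810 + 8 \left(33 - 9\right) = -810 + 8 \cdot 24 = -810 + 192 = -618$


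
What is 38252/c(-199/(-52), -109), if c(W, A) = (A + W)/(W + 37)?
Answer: -81208996/5469 ≈ -14849.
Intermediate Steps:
c(W, A) = (A + W)/(37 + W)
38252/c(-199/(-52), -109) = 38252/(((-109 - 199/(-52))/(37 - 199/(-52)))) = 38252/(((-109 - 199*(-1/52))/(37 - 199*(-1/52)))) = 38252/(((-109 + 199/52)/(37 + 199/52))) = 38252/((-5469/52/(2123/52))) = 38252/(((52/2123)*(-5469/52))) = 38252/(-5469/2123) = 38252*(-2123/5469) = -81208996/5469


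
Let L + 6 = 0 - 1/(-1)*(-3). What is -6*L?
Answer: 54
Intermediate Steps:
L = -9 (L = -6 + (0 - 1/(-1)*(-3)) = -6 + (0 - 1*(-1)*(-3)) = -6 + (0 + 1*(-3)) = -6 + (0 - 3) = -6 - 3 = -9)
-6*L = -6*(-9) = 54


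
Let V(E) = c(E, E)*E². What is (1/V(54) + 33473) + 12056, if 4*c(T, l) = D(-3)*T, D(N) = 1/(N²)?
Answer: 199143847/4374 ≈ 45529.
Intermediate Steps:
D(N) = N⁻²
c(T, l) = T/36 (c(T, l) = (T/(-3)²)/4 = (T/9)/4 = T/36)
V(E) = E³/36 (V(E) = (E/36)*E² = E³/36)
(1/V(54) + 33473) + 12056 = (1/((1/36)*54³) + 33473) + 12056 = (1/((1/36)*157464) + 33473) + 12056 = (1/4374 + 33473) + 12056 = 146410903/4374 + 12056 = 199143847/4374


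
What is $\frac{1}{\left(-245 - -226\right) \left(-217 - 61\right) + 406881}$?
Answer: $\frac{1}{412163} \approx 2.4262 \cdot 10^{-6}$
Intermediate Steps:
$\frac{1}{\left(-245 - -226\right) \left(-217 - 61\right) + 406881} = \frac{1}{\left(-245 + 226\right) \left(-278\right) + 406881} = \frac{1}{\left(-19\right) \left(-278\right) + 406881} = \frac{1}{5282 + 406881} = \frac{1}{412163}$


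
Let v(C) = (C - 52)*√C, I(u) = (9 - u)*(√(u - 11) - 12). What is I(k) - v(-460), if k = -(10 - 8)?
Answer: -132 + 11*I*√13 + 1024*I*√115 ≈ -132.0 + 11021.0*I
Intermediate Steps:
k = -2 (k = -1*2 = -2)
I(u) = (-12 + √(-11 + u))*(9 - u) (I(u) = (9 - u)*(√(-11 + u) - 12) = (9 - u)*(-12 + √(-11 + u)) = (-12 + √(-11 + u))*(9 - u))
v(C) = √C*(-52 + C) (v(C) = (-52 + C)*√C = √C*(-52 + C))
I(k) - v(-460) = (-108 + 9*√(-11 - 2) + 12*(-2) - 1*(-2)*√(-11 - 2)) - √(-460)*(-52 - 460) = (-108 + 9*√(-13) - 24 - 1*(-2)*√(-13)) - 2*I*√115*(-512) = (-108 + 9*(I*√13) - 24 - 1*(-2)*I*√13) - (-1024)*I*√115 = (-108 + 9*I*√13 - 24 + 2*I*√13) + 1024*I*√115 = (-132 + 11*I*√13) + 1024*I*√115 = -132 + 11*I*√13 + 1024*I*√115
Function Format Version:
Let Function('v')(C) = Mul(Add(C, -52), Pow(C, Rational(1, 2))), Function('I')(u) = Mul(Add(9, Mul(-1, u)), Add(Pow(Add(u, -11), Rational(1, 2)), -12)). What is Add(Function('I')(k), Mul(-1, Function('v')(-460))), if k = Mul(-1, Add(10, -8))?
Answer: Add(-132, Mul(11, I, Pow(13, Rational(1, 2))), Mul(1024, I, Pow(115, Rational(1, 2)))) ≈ Add(-132.00, Mul(11021., I))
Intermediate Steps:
k = -2 (k = Mul(-1, 2) = -2)
Function('I')(u) = Mul(Add(-12, Pow(Add(-11, u), Rational(1, 2))), Add(9, Mul(-1, u))) (Function('I')(u) = Mul(Add(9, Mul(-1, u)), Add(Pow(Add(-11, u), Rational(1, 2)), -12)) = Mul(Add(9, Mul(-1, u)), Add(-12, Pow(Add(-11, u), Rational(1, 2)))) = Mul(Add(-12, Pow(Add(-11, u), Rational(1, 2))), Add(9, Mul(-1, u))))
Function('v')(C) = Mul(Pow(C, Rational(1, 2)), Add(-52, C)) (Function('v')(C) = Mul(Add(-52, C), Pow(C, Rational(1, 2))) = Mul(Pow(C, Rational(1, 2)), Add(-52, C)))
Add(Function('I')(k), Mul(-1, Function('v')(-460))) = Add(Add(-108, Mul(9, Pow(Add(-11, -2), Rational(1, 2))), Mul(12, -2), Mul(-1, -2, Pow(Add(-11, -2), Rational(1, 2)))), Mul(-1, Mul(Pow(-460, Rational(1, 2)), Add(-52, -460)))) = Add(Add(-108, Mul(9, Pow(-13, Rational(1, 2))), -24, Mul(-1, -2, Pow(-13, Rational(1, 2)))), Mul(-1, Mul(Mul(2, I, Pow(115, Rational(1, 2))), -512))) = Add(Add(-108, Mul(9, Mul(I, Pow(13, Rational(1, 2)))), -24, Mul(-1, -2, Mul(I, Pow(13, Rational(1, 2))))), Mul(-1, Mul(-1024, I, Pow(115, Rational(1, 2))))) = Add(Add(-108, Mul(9, I, Pow(13, Rational(1, 2))), -24, Mul(2, I, Pow(13, Rational(1, 2)))), Mul(1024, I, Pow(115, Rational(1, 2)))) = Add(Add(-132, Mul(11, I, Pow(13, Rational(1, 2)))), Mul(1024, I, Pow(115, Rational(1, 2)))) = Add(-132, Mul(11, I, Pow(13, Rational(1, 2))), Mul(1024, I, Pow(115, Rational(1, 2))))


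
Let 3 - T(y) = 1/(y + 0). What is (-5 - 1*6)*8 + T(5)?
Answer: -426/5 ≈ -85.200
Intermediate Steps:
T(y) = 3 - 1/y (T(y) = 3 - 1/(y + 0) = 3 - 1/y)
(-5 - 1*6)*8 + T(5) = (-5 - 1*6)*8 + (3 - 1/5) = (-5 - 6)*8 + (3 - 1*⅕) = -11*8 + (3 - ⅕) = -88 + 14/5 = -426/5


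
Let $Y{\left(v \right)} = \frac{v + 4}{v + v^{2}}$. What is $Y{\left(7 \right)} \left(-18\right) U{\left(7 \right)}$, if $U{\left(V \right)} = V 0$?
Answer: $0$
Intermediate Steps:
$U{\left(V \right)} = 0$
$Y{\left(v \right)} = \frac{4 + v}{v + v^{2}}$
$Y{\left(7 \right)} \left(-18\right) U{\left(7 \right)} = \frac{4 + 7}{7 \left(1 + 7\right)} \left(-18\right) 0 = \frac{1}{7} \cdot \frac{1}{8} \cdot 11 \left(-18\right) 0 = \frac{11}{56} \left(-18\right) 0 = \left(- \frac{99}{28}\right) 0 = 0$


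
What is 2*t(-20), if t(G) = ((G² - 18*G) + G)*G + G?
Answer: -29640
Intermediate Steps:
t(G) = G + G*(G² - 17*G) (t(G) = (G² - 17*G)*G + G = G*(G² - 17*G) + G = G + G*(G² - 17*G))
2*t(-20) = 2*(-20*(1 + (-20)² - 17*(-20))) = 2*(-20*(1 + 400 + 340)) = 2*(-20*741) = 2*(-14820) = -29640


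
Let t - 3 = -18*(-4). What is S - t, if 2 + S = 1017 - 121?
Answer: 819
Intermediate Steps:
t = 75 (t = 3 - 18*(-4) = 3 + 72 = 75)
S = 894 (S = -2 + (1017 - 121) = -2 + 896 = 894)
S - t = 894 - 1*75 = 894 - 75 = 819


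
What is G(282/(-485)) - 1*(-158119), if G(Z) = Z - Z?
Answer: 158119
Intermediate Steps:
G(Z) = 0
G(282/(-485)) - 1*(-158119) = 0 - 1*(-158119) = 0 + 158119 = 158119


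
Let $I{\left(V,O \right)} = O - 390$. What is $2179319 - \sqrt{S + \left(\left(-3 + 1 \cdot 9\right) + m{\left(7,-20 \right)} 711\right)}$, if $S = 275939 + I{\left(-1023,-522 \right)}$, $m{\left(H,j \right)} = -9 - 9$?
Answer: $2179319 - \sqrt{262235} \approx 2.1788 \cdot 10^{6}$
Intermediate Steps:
$I{\left(V,O \right)} = -390 + O$ ($I{\left(V,O \right)} = O - 390 = -390 + O$)
$m{\left(H,j \right)} = -18$
$S = 275027$ ($S = 275939 - 912 = 275027$)
$2179319 - \sqrt{S + \left(\left(-3 + 1 \cdot 9\right) + m{\left(7,-20 \right)} 711\right)} = 2179319 - \sqrt{275027 + \left(\left(-3 + 1 \cdot 9\right) - 12798\right)} = 2179319 - \sqrt{275027 + \left(\left(-3 + 9\right) - 12798\right)} = 2179319 - \sqrt{275027 + \left(6 - 12798\right)} = 2179319 - \sqrt{275027 - 12792} = 2179319 - \sqrt{262235}$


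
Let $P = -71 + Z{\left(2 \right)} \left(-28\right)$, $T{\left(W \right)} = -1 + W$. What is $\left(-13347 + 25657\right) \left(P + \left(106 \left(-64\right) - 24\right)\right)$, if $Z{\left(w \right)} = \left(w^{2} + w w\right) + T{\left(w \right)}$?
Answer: $-87782610$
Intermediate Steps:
$Z{\left(w \right)} = -1 + w + 2 w^{2}$ ($Z{\left(w \right)} = \left(w^{2} + w w\right) + \left(-1 + w\right) = \left(w^{2} + w^{2}\right) + \left(-1 + w\right) = 2 w^{2} + \left(-1 + w\right) = -1 + w + 2 w^{2}$)
$P = -323$ ($P = -71 + \left(-1 + 2 + 2 \cdot 2^{2}\right) \left(-28\right) = -71 + \left(-1 + 2 + 2 \cdot 4\right) \left(-28\right) = -71 + \left(-1 + 2 + 8\right) \left(-28\right) = -71 + 9 \left(-28\right) = -71 - 252 = -323$)
$\left(-13347 + 25657\right) \left(P + \left(106 \left(-64\right) - 24\right)\right) = \left(-13347 + 25657\right) \left(-323 + \left(106 \left(-64\right) - 24\right)\right) = 12310 \left(-323 - 6808\right) = 12310 \left(-7131\right) = -87782610$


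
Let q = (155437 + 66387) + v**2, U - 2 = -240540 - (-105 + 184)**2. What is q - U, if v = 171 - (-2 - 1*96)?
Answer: 540964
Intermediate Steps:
v = 269 (v = 171 - (-2 - 96) = 171 - 1*(-98) = 171 + 98 = 269)
U = -246779 (U = 2 + (-240540 - (-105 + 184)**2) = 2 + (-240540 - 1*79**2) = 2 + (-240540 - 1*6241) = 2 + (-240540 - 6241) = 2 - 246781 = -246779)
q = 294185 (q = (155437 + 66387) + 269**2 = 221824 + 72361 = 294185)
q - U = 294185 - 1*(-246779) = 294185 + 246779 = 540964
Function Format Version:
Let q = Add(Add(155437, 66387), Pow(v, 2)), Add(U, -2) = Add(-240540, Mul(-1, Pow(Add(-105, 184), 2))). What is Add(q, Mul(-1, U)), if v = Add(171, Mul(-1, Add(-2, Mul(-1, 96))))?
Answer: 540964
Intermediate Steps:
v = 269 (v = Add(171, Mul(-1, Add(-2, -96))) = Add(171, Mul(-1, -98)) = Add(171, 98) = 269)
U = -246779 (U = Add(2, Add(-240540, Mul(-1, Pow(Add(-105, 184), 2)))) = Add(2, Add(-240540, Mul(-1, Pow(79, 2)))) = Add(2, Add(-240540, Mul(-1, 6241))) = Add(2, Add(-240540, -6241)) = Add(2, -246781) = -246779)
q = 294185 (q = Add(Add(155437, 66387), Pow(269, 2)) = Add(221824, 72361) = 294185)
Add(q, Mul(-1, U)) = Add(294185, Mul(-1, -246779)) = Add(294185, 246779) = 540964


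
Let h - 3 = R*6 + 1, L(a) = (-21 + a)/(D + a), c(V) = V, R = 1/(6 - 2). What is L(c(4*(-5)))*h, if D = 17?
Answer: 451/6 ≈ 75.167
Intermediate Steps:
R = 1/4 ≈ 0.25000
L(a) = (-21 + a)/(17 + a)
h = 11/2 (h = 3 + ((1/4)*6 + 1) = 3 + (3/2 + 1) = 3 + 5/2 = 11/2 ≈ 5.5000)
L(c(4*(-5)))*h = ((-21 + 4*(-5))/(17 + 4*(-5)))*(11/2) = ((-21 - 20)/(17 - 20))*(11/2) = (-41/(-3))*(11/2) = -1/3*(-41)*(11/2) = (41/3)*(11/2) = 451/6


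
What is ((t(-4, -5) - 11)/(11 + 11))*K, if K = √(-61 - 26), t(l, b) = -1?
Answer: -6*I*√87/11 ≈ -5.0877*I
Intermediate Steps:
K = I*√87 (K = √(-87) = I*√87 ≈ 9.3274*I)
((t(-4, -5) - 11)/(11 + 11))*K = ((-1 - 11)/(11 + 11))*(I*√87) = (-12/22)*(I*√87) = (-12*1/22)*(I*√87) = -6*I*√87/11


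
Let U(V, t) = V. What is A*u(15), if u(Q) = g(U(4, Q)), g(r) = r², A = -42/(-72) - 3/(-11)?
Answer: 452/33 ≈ 13.697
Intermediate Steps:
A = 113/132 (A = -42*(-1/72) - 3*(-1/11) = 7/12 + 3/11 = 113/132 ≈ 0.85606)
u(Q) = 16 (u(Q) = 4² = 16)
A*u(15) = (113/132)*16 = 452/33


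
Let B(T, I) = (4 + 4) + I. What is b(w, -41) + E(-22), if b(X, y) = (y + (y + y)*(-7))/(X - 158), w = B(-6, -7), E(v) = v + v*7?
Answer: -28165/157 ≈ -179.40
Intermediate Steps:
E(v) = 8*v (E(v) = v + 7*v = 8*v)
B(T, I) = 8 + I
w = 1 (w = 8 - 7 = 1)
b(X, y) = -13*y/(-158 + X) (b(X, y) = (y + (2*y)*(-7))/(-158 + X) = (y - 14*y)/(-158 + X) = (-13*y)/(-158 + X) = -13*y/(-158 + X))
b(w, -41) + E(-22) = -13*(-41)/(-158 + 1) + 8*(-22) = -13*(-41)/(-157) - 176 = -13*(-41)*(-1/157) - 176 = -533/157 - 176 = -28165/157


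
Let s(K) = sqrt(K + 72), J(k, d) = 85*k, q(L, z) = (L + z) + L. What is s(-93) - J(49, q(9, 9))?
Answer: -4165 + I*sqrt(21) ≈ -4165.0 + 4.5826*I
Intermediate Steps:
q(L, z) = z + 2*L
s(K) = sqrt(72 + K)
s(-93) - J(49, q(9, 9)) = sqrt(72 - 93) - 85*49 = sqrt(-21) - 1*4165 = I*sqrt(21) - 4165 = -4165 + I*sqrt(21)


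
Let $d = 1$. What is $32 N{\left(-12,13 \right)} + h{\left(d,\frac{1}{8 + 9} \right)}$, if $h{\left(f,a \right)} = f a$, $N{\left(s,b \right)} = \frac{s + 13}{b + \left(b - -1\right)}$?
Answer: $\frac{571}{459} \approx 1.244$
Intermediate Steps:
$N{\left(s,b \right)} = \frac{13 + s}{1 + 2 b}$ ($N{\left(s,b \right)} = \frac{13 + s}{b + \left(b + 1\right)} = \frac{13 + s}{b + \left(1 + b\right)} = \frac{13 + s}{1 + 2 b}$)
$h{\left(f,a \right)} = a f$
$32 N{\left(-12,13 \right)} + h{\left(d,\frac{1}{8 + 9} \right)} = 32 \frac{13 - 12}{1 + 2 \cdot 13} + \frac{1}{8 + 9} \cdot 1 = 32 \frac{1}{1 + 26} \cdot 1 + \frac{1}{17} \cdot 1 = 32 \cdot \frac{1}{27} \cdot 1 + \frac{1}{17} \cdot 1 = 32 \cdot \frac{1}{27} \cdot 1 + \frac{1}{17} = 32 \cdot \frac{1}{27} + \frac{1}{17} = \frac{32}{27} + \frac{1}{17} = \frac{571}{459}$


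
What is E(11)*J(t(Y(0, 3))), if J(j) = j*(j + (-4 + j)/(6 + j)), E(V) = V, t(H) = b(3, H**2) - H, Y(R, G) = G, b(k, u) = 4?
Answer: 44/7 ≈ 6.2857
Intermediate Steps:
t(H) = 4 - H
J(j) = j*(j + (-4 + j)/(6 + j))
E(11)*J(t(Y(0, 3))) = 11*((4 - 1*3)*(-4 + (4 - 1*3)**2 + 7*(4 - 1*3))/(6 + (4 - 1*3))) = 11*((4 - 3)*(-4 + (4 - 3)**2 + 7*(4 - 3))/(6 + (4 - 3))) = 11*(1*(-4 + 1**2 + 7*1)/(6 + 1)) = 11*(1*(-4 + 1 + 7)/7) = 11*(1*(1/7)*4) = 11*(4/7) = 44/7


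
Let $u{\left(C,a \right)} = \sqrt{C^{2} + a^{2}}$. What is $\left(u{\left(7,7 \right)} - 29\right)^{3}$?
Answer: $-32915 + 18347 \sqrt{2} \approx -6968.4$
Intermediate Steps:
$\left(u{\left(7,7 \right)} - 29\right)^{3} = \left(\sqrt{7^{2} + 7^{2}} - 29\right)^{3} = \left(\sqrt{49 + 49} - 29\right)^{3} = \left(\sqrt{98} - 29\right)^{3} = \left(7 \sqrt{2} - 29\right)^{3} = \left(-29 + 7 \sqrt{2}\right)^{3}$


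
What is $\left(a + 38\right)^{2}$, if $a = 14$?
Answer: $2704$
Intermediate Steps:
$\left(a + 38\right)^{2} = \left(14 + 38\right)^{2} = 52^{2} = 2704$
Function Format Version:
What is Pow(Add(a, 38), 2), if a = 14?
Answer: 2704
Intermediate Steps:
Pow(Add(a, 38), 2) = Pow(Add(14, 38), 2) = Pow(52, 2) = 2704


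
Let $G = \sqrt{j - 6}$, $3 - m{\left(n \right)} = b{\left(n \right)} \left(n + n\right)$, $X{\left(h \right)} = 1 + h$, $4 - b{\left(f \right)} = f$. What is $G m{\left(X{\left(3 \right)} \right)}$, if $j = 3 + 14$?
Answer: $3 \sqrt{11} \approx 9.9499$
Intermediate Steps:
$j = 17$
$b{\left(f \right)} = 4 - f$
$m{\left(n \right)} = 3 - 2 n \left(4 - n\right)$ ($m{\left(n \right)} = 3 - \left(4 - n\right) \left(n + n\right) = 3 - \left(4 - n\right) 2 n = 3 - 2 n \left(4 - n\right)$)
$G = \sqrt{11}$ ($G = \sqrt{17 - 6} = \sqrt{11} \approx 3.3166$)
$G m{\left(X{\left(3 \right)} \right)} = \sqrt{11} \left(3 + 2 \left(1 + 3\right) \left(-4 + \left(1 + 3\right)\right)\right) = \sqrt{11} \left(3 + 2 \cdot 4 \left(-4 + 4\right)\right) = \sqrt{11} \left(3 + 2 \cdot 4 \cdot 0\right) = \sqrt{11} \left(3 + 0\right) = \sqrt{11} \cdot 3 = 3 \sqrt{11}$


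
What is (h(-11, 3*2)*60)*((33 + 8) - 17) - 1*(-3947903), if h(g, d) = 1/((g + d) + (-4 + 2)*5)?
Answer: 3947807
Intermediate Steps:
h(g, d) = 1/(-10 + d + g) (h(g, d) = 1/((d + g) - 2*5) = 1/((d + g) - 10) = 1/(-10 + d + g))
(h(-11, 3*2)*60)*((33 + 8) - 17) - 1*(-3947903) = (60/(-10 + 3*2 - 11))*((33 + 8) - 17) - 1*(-3947903) = (60/(-10 + 6 - 11))*(41 - 17) + 3947903 = (60/(-15))*24 + 3947903 = -1/15*60*24 + 3947903 = -4*24 + 3947903 = -96 + 3947903 = 3947807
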